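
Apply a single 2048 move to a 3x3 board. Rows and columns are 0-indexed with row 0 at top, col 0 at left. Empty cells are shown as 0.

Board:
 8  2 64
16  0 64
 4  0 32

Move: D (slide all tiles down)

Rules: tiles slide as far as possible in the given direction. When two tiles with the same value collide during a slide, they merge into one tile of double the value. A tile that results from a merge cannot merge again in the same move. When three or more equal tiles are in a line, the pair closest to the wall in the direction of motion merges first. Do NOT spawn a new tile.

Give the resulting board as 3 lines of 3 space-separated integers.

Answer:   8   0   0
 16   0 128
  4   2  32

Derivation:
Slide down:
col 0: [8, 16, 4] -> [8, 16, 4]
col 1: [2, 0, 0] -> [0, 0, 2]
col 2: [64, 64, 32] -> [0, 128, 32]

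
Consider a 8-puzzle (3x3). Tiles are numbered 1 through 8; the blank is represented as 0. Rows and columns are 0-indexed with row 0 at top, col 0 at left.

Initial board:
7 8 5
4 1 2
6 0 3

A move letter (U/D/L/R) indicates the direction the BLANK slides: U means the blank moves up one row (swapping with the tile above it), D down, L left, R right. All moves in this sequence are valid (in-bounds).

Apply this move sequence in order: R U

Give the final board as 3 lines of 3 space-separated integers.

Answer: 7 8 5
4 1 0
6 3 2

Derivation:
After move 1 (R):
7 8 5
4 1 2
6 3 0

After move 2 (U):
7 8 5
4 1 0
6 3 2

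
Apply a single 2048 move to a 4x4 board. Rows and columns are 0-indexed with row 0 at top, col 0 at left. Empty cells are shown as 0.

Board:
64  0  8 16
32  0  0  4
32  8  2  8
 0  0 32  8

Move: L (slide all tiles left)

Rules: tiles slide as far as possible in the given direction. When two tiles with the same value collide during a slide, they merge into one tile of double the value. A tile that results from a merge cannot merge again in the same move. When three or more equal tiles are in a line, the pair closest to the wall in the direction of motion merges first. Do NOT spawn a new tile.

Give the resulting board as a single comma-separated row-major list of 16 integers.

Answer: 64, 8, 16, 0, 32, 4, 0, 0, 32, 8, 2, 8, 32, 8, 0, 0

Derivation:
Slide left:
row 0: [64, 0, 8, 16] -> [64, 8, 16, 0]
row 1: [32, 0, 0, 4] -> [32, 4, 0, 0]
row 2: [32, 8, 2, 8] -> [32, 8, 2, 8]
row 3: [0, 0, 32, 8] -> [32, 8, 0, 0]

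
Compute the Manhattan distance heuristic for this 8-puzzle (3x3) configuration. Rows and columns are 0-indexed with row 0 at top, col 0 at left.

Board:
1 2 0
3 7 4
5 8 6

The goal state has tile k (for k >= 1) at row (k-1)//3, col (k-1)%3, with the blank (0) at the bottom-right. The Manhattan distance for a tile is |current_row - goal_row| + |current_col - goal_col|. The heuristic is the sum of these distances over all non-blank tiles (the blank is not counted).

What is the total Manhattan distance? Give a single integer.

Answer: 10

Derivation:
Tile 1: at (0,0), goal (0,0), distance |0-0|+|0-0| = 0
Tile 2: at (0,1), goal (0,1), distance |0-0|+|1-1| = 0
Tile 3: at (1,0), goal (0,2), distance |1-0|+|0-2| = 3
Tile 7: at (1,1), goal (2,0), distance |1-2|+|1-0| = 2
Tile 4: at (1,2), goal (1,0), distance |1-1|+|2-0| = 2
Tile 5: at (2,0), goal (1,1), distance |2-1|+|0-1| = 2
Tile 8: at (2,1), goal (2,1), distance |2-2|+|1-1| = 0
Tile 6: at (2,2), goal (1,2), distance |2-1|+|2-2| = 1
Sum: 0 + 0 + 3 + 2 + 2 + 2 + 0 + 1 = 10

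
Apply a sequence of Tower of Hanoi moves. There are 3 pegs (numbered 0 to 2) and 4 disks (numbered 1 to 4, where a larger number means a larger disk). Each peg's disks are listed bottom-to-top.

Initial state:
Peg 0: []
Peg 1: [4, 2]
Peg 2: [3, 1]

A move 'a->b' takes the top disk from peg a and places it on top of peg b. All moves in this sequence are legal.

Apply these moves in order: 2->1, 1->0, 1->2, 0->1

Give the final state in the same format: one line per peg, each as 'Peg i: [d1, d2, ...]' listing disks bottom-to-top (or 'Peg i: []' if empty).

After move 1 (2->1):
Peg 0: []
Peg 1: [4, 2, 1]
Peg 2: [3]

After move 2 (1->0):
Peg 0: [1]
Peg 1: [4, 2]
Peg 2: [3]

After move 3 (1->2):
Peg 0: [1]
Peg 1: [4]
Peg 2: [3, 2]

After move 4 (0->1):
Peg 0: []
Peg 1: [4, 1]
Peg 2: [3, 2]

Answer: Peg 0: []
Peg 1: [4, 1]
Peg 2: [3, 2]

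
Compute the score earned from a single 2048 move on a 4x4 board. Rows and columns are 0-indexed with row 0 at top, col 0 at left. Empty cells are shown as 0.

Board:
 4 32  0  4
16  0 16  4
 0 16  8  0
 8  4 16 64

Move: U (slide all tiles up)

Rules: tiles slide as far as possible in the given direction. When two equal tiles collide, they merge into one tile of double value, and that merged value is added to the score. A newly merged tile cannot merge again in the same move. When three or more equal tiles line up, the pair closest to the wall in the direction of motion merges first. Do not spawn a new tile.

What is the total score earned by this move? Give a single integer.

Slide up:
col 0: [4, 16, 0, 8] -> [4, 16, 8, 0]  score +0 (running 0)
col 1: [32, 0, 16, 4] -> [32, 16, 4, 0]  score +0 (running 0)
col 2: [0, 16, 8, 16] -> [16, 8, 16, 0]  score +0 (running 0)
col 3: [4, 4, 0, 64] -> [8, 64, 0, 0]  score +8 (running 8)
Board after move:
 4 32 16  8
16 16  8 64
 8  4 16  0
 0  0  0  0

Answer: 8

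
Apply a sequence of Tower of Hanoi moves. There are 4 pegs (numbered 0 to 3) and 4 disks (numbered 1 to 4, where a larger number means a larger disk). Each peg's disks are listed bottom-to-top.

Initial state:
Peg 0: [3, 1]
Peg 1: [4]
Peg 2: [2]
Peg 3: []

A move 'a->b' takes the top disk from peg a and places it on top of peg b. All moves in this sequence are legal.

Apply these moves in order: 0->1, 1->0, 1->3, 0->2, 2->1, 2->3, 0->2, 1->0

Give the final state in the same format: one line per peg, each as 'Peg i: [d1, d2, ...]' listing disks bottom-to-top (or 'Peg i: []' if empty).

After move 1 (0->1):
Peg 0: [3]
Peg 1: [4, 1]
Peg 2: [2]
Peg 3: []

After move 2 (1->0):
Peg 0: [3, 1]
Peg 1: [4]
Peg 2: [2]
Peg 3: []

After move 3 (1->3):
Peg 0: [3, 1]
Peg 1: []
Peg 2: [2]
Peg 3: [4]

After move 4 (0->2):
Peg 0: [3]
Peg 1: []
Peg 2: [2, 1]
Peg 3: [4]

After move 5 (2->1):
Peg 0: [3]
Peg 1: [1]
Peg 2: [2]
Peg 3: [4]

After move 6 (2->3):
Peg 0: [3]
Peg 1: [1]
Peg 2: []
Peg 3: [4, 2]

After move 7 (0->2):
Peg 0: []
Peg 1: [1]
Peg 2: [3]
Peg 3: [4, 2]

After move 8 (1->0):
Peg 0: [1]
Peg 1: []
Peg 2: [3]
Peg 3: [4, 2]

Answer: Peg 0: [1]
Peg 1: []
Peg 2: [3]
Peg 3: [4, 2]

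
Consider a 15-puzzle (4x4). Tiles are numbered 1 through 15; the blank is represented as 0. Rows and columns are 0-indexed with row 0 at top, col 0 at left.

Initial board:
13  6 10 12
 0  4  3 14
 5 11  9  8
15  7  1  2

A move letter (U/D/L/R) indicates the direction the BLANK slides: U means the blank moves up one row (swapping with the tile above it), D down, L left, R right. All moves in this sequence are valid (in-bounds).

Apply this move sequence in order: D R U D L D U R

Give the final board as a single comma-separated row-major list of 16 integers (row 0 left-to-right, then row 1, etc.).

Answer: 13, 6, 10, 12, 5, 4, 3, 14, 11, 0, 9, 8, 15, 7, 1, 2

Derivation:
After move 1 (D):
13  6 10 12
 5  4  3 14
 0 11  9  8
15  7  1  2

After move 2 (R):
13  6 10 12
 5  4  3 14
11  0  9  8
15  7  1  2

After move 3 (U):
13  6 10 12
 5  0  3 14
11  4  9  8
15  7  1  2

After move 4 (D):
13  6 10 12
 5  4  3 14
11  0  9  8
15  7  1  2

After move 5 (L):
13  6 10 12
 5  4  3 14
 0 11  9  8
15  7  1  2

After move 6 (D):
13  6 10 12
 5  4  3 14
15 11  9  8
 0  7  1  2

After move 7 (U):
13  6 10 12
 5  4  3 14
 0 11  9  8
15  7  1  2

After move 8 (R):
13  6 10 12
 5  4  3 14
11  0  9  8
15  7  1  2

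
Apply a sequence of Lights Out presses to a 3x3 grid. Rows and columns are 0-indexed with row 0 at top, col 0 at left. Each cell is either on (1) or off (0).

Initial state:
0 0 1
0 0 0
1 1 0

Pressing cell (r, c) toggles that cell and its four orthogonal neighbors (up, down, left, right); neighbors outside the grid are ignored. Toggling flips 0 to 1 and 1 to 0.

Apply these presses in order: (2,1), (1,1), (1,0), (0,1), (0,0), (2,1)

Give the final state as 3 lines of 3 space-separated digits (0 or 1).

Answer: 1 1 0
1 1 1
0 0 0

Derivation:
After press 1 at (2,1):
0 0 1
0 1 0
0 0 1

After press 2 at (1,1):
0 1 1
1 0 1
0 1 1

After press 3 at (1,0):
1 1 1
0 1 1
1 1 1

After press 4 at (0,1):
0 0 0
0 0 1
1 1 1

After press 5 at (0,0):
1 1 0
1 0 1
1 1 1

After press 6 at (2,1):
1 1 0
1 1 1
0 0 0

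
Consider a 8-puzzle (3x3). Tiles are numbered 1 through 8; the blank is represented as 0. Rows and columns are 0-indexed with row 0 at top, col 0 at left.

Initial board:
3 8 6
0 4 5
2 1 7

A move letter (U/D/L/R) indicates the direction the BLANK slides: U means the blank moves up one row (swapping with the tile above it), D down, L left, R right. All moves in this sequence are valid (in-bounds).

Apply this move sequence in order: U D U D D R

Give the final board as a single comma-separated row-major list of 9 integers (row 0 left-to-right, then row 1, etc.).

After move 1 (U):
0 8 6
3 4 5
2 1 7

After move 2 (D):
3 8 6
0 4 5
2 1 7

After move 3 (U):
0 8 6
3 4 5
2 1 7

After move 4 (D):
3 8 6
0 4 5
2 1 7

After move 5 (D):
3 8 6
2 4 5
0 1 7

After move 6 (R):
3 8 6
2 4 5
1 0 7

Answer: 3, 8, 6, 2, 4, 5, 1, 0, 7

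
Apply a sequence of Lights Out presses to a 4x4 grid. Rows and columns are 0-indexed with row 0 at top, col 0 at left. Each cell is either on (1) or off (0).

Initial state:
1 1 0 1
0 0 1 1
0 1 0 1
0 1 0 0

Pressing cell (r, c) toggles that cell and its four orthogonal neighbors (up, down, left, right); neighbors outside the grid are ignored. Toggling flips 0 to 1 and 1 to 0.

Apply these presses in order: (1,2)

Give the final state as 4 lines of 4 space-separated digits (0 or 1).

After press 1 at (1,2):
1 1 1 1
0 1 0 0
0 1 1 1
0 1 0 0

Answer: 1 1 1 1
0 1 0 0
0 1 1 1
0 1 0 0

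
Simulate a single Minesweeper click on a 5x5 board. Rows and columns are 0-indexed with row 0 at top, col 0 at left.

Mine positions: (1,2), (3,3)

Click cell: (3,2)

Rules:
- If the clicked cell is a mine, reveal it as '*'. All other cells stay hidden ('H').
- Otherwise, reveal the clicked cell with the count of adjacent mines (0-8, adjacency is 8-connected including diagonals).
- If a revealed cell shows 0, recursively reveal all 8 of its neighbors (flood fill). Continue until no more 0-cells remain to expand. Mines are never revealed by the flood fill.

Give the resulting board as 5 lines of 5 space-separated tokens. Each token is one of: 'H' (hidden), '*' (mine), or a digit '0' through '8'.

H H H H H
H H H H H
H H H H H
H H 1 H H
H H H H H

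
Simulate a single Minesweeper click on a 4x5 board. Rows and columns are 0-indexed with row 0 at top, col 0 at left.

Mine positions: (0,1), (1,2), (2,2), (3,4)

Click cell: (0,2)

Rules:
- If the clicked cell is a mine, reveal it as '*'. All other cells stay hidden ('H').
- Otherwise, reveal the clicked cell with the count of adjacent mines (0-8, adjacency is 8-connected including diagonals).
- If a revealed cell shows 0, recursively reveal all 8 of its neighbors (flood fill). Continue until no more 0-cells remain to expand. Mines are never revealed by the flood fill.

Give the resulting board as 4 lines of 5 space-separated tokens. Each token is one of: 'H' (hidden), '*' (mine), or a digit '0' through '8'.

H H 2 H H
H H H H H
H H H H H
H H H H H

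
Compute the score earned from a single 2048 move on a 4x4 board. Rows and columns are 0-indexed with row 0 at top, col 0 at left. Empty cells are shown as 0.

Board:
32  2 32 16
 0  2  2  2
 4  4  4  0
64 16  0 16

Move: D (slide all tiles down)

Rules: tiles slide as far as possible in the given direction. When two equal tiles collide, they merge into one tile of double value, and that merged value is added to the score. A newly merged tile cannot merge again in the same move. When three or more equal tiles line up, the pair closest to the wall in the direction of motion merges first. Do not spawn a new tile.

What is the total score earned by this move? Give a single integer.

Answer: 4

Derivation:
Slide down:
col 0: [32, 0, 4, 64] -> [0, 32, 4, 64]  score +0 (running 0)
col 1: [2, 2, 4, 16] -> [0, 4, 4, 16]  score +4 (running 4)
col 2: [32, 2, 4, 0] -> [0, 32, 2, 4]  score +0 (running 4)
col 3: [16, 2, 0, 16] -> [0, 16, 2, 16]  score +0 (running 4)
Board after move:
 0  0  0  0
32  4 32 16
 4  4  2  2
64 16  4 16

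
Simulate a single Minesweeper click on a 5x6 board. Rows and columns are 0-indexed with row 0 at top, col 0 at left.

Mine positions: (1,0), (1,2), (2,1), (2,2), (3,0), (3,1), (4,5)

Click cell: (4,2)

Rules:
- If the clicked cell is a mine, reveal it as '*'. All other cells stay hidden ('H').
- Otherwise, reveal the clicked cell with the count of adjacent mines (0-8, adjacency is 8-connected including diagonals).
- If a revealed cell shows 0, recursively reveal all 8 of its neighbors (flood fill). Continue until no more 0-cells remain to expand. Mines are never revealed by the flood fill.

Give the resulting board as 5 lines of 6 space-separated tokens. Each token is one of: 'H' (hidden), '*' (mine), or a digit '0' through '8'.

H H H H H H
H H H H H H
H H H H H H
H H H H H H
H H 1 H H H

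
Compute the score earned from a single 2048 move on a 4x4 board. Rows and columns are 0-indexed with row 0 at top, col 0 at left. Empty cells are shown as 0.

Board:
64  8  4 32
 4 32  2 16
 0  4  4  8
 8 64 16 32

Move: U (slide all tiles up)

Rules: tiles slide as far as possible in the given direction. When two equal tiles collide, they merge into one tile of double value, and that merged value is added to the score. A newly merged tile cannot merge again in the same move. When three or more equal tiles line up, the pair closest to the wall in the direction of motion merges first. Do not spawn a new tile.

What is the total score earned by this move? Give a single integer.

Answer: 0

Derivation:
Slide up:
col 0: [64, 4, 0, 8] -> [64, 4, 8, 0]  score +0 (running 0)
col 1: [8, 32, 4, 64] -> [8, 32, 4, 64]  score +0 (running 0)
col 2: [4, 2, 4, 16] -> [4, 2, 4, 16]  score +0 (running 0)
col 3: [32, 16, 8, 32] -> [32, 16, 8, 32]  score +0 (running 0)
Board after move:
64  8  4 32
 4 32  2 16
 8  4  4  8
 0 64 16 32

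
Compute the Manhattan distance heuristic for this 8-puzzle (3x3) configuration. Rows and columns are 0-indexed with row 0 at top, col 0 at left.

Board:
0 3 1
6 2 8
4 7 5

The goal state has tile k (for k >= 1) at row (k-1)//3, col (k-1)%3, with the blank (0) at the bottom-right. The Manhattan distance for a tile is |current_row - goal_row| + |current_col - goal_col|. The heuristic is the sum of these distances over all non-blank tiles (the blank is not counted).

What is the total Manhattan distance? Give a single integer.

Tile 3: at (0,1), goal (0,2), distance |0-0|+|1-2| = 1
Tile 1: at (0,2), goal (0,0), distance |0-0|+|2-0| = 2
Tile 6: at (1,0), goal (1,2), distance |1-1|+|0-2| = 2
Tile 2: at (1,1), goal (0,1), distance |1-0|+|1-1| = 1
Tile 8: at (1,2), goal (2,1), distance |1-2|+|2-1| = 2
Tile 4: at (2,0), goal (1,0), distance |2-1|+|0-0| = 1
Tile 7: at (2,1), goal (2,0), distance |2-2|+|1-0| = 1
Tile 5: at (2,2), goal (1,1), distance |2-1|+|2-1| = 2
Sum: 1 + 2 + 2 + 1 + 2 + 1 + 1 + 2 = 12

Answer: 12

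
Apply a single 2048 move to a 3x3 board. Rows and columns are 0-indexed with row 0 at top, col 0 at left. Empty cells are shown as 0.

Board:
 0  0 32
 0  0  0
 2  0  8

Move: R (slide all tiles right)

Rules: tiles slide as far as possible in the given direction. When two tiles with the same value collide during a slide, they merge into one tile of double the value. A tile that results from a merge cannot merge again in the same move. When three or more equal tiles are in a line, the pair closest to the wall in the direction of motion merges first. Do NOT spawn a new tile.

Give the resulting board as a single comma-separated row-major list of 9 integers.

Slide right:
row 0: [0, 0, 32] -> [0, 0, 32]
row 1: [0, 0, 0] -> [0, 0, 0]
row 2: [2, 0, 8] -> [0, 2, 8]

Answer: 0, 0, 32, 0, 0, 0, 0, 2, 8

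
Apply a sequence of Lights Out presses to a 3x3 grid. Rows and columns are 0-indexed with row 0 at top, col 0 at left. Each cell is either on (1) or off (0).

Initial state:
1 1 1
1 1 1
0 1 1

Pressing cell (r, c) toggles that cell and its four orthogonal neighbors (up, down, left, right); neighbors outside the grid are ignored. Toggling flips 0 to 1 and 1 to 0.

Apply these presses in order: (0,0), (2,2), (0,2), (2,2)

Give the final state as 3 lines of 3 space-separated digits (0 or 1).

Answer: 0 1 0
0 1 0
0 1 1

Derivation:
After press 1 at (0,0):
0 0 1
0 1 1
0 1 1

After press 2 at (2,2):
0 0 1
0 1 0
0 0 0

After press 3 at (0,2):
0 1 0
0 1 1
0 0 0

After press 4 at (2,2):
0 1 0
0 1 0
0 1 1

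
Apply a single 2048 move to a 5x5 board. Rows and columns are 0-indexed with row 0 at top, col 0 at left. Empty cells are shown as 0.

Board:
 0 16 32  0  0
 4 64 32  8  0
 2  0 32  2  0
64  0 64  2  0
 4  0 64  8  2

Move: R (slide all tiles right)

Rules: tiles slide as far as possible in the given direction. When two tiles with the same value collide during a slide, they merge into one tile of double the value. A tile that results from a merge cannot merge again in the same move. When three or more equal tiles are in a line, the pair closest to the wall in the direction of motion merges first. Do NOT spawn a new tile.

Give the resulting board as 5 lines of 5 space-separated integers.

Answer:   0   0   0  16  32
  0   4  64  32   8
  0   0   2  32   2
  0   0   0 128   2
  0   4  64   8   2

Derivation:
Slide right:
row 0: [0, 16, 32, 0, 0] -> [0, 0, 0, 16, 32]
row 1: [4, 64, 32, 8, 0] -> [0, 4, 64, 32, 8]
row 2: [2, 0, 32, 2, 0] -> [0, 0, 2, 32, 2]
row 3: [64, 0, 64, 2, 0] -> [0, 0, 0, 128, 2]
row 4: [4, 0, 64, 8, 2] -> [0, 4, 64, 8, 2]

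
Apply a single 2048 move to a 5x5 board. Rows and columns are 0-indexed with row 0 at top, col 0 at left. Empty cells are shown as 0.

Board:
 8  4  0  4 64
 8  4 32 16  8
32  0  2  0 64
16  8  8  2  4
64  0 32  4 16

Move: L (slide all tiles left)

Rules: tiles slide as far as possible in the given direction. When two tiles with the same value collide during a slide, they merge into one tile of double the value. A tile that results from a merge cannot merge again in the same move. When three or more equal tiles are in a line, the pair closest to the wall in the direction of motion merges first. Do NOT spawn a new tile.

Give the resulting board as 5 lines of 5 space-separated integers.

Slide left:
row 0: [8, 4, 0, 4, 64] -> [8, 8, 64, 0, 0]
row 1: [8, 4, 32, 16, 8] -> [8, 4, 32, 16, 8]
row 2: [32, 0, 2, 0, 64] -> [32, 2, 64, 0, 0]
row 3: [16, 8, 8, 2, 4] -> [16, 16, 2, 4, 0]
row 4: [64, 0, 32, 4, 16] -> [64, 32, 4, 16, 0]

Answer:  8  8 64  0  0
 8  4 32 16  8
32  2 64  0  0
16 16  2  4  0
64 32  4 16  0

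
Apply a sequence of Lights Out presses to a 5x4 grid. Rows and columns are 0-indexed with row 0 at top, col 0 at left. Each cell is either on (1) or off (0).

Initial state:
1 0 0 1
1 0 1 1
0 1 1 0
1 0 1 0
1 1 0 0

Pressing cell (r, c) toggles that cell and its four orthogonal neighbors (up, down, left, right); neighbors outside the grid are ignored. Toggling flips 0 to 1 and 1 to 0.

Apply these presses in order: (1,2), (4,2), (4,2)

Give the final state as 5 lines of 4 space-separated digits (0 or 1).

After press 1 at (1,2):
1 0 1 1
1 1 0 0
0 1 0 0
1 0 1 0
1 1 0 0

After press 2 at (4,2):
1 0 1 1
1 1 0 0
0 1 0 0
1 0 0 0
1 0 1 1

After press 3 at (4,2):
1 0 1 1
1 1 0 0
0 1 0 0
1 0 1 0
1 1 0 0

Answer: 1 0 1 1
1 1 0 0
0 1 0 0
1 0 1 0
1 1 0 0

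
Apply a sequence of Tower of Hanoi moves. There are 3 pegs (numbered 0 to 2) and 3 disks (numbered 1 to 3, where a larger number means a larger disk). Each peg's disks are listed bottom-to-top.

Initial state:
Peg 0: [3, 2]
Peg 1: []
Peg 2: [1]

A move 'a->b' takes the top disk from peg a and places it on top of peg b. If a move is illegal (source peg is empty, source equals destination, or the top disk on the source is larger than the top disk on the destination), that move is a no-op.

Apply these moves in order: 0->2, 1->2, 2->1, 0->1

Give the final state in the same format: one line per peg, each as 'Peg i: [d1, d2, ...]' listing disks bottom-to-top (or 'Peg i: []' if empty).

After move 1 (0->2):
Peg 0: [3, 2]
Peg 1: []
Peg 2: [1]

After move 2 (1->2):
Peg 0: [3, 2]
Peg 1: []
Peg 2: [1]

After move 3 (2->1):
Peg 0: [3, 2]
Peg 1: [1]
Peg 2: []

After move 4 (0->1):
Peg 0: [3, 2]
Peg 1: [1]
Peg 2: []

Answer: Peg 0: [3, 2]
Peg 1: [1]
Peg 2: []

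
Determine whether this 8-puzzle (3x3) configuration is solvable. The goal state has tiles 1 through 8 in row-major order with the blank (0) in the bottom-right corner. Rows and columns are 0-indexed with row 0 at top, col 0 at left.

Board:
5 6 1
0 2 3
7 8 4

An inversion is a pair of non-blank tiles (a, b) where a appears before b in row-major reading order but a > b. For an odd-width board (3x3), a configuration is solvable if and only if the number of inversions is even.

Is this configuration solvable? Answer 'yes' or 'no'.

Inversions (pairs i<j in row-major order where tile[i] > tile[j] > 0): 10
10 is even, so the puzzle is solvable.

Answer: yes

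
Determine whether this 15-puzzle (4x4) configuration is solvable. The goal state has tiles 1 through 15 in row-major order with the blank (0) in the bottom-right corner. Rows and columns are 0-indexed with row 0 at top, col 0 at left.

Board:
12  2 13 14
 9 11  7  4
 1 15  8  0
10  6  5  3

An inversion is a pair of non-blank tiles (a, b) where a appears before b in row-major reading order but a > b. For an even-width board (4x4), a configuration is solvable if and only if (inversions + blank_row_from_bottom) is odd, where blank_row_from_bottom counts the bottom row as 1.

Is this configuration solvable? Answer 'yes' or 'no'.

Answer: no

Derivation:
Inversions: 68
Blank is in row 2 (0-indexed from top), which is row 2 counting from the bottom (bottom = 1).
68 + 2 = 70, which is even, so the puzzle is not solvable.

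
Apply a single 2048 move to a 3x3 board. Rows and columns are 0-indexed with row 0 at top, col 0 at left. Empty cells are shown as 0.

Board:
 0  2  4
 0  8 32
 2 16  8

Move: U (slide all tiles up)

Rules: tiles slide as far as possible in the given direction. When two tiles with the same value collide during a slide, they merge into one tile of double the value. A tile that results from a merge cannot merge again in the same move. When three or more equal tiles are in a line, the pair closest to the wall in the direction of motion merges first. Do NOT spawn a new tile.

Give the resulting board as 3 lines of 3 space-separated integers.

Slide up:
col 0: [0, 0, 2] -> [2, 0, 0]
col 1: [2, 8, 16] -> [2, 8, 16]
col 2: [4, 32, 8] -> [4, 32, 8]

Answer:  2  2  4
 0  8 32
 0 16  8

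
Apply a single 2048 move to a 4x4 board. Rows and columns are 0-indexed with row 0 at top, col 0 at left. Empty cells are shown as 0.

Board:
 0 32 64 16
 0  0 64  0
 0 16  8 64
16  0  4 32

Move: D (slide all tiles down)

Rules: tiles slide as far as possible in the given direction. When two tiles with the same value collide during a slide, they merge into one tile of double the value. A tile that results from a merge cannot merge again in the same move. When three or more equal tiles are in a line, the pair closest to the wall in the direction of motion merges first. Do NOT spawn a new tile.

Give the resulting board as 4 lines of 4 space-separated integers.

Slide down:
col 0: [0, 0, 0, 16] -> [0, 0, 0, 16]
col 1: [32, 0, 16, 0] -> [0, 0, 32, 16]
col 2: [64, 64, 8, 4] -> [0, 128, 8, 4]
col 3: [16, 0, 64, 32] -> [0, 16, 64, 32]

Answer:   0   0   0   0
  0   0 128  16
  0  32   8  64
 16  16   4  32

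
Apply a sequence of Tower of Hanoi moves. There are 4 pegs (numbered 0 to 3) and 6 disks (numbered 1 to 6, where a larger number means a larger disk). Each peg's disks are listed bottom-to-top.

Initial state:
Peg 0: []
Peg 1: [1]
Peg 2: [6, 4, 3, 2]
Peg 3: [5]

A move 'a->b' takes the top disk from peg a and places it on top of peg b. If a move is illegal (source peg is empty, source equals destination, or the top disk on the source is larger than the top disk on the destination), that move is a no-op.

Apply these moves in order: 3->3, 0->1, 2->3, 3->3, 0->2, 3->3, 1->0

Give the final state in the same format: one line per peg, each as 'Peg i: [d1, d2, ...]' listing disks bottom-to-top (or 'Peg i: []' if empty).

Answer: Peg 0: [1]
Peg 1: []
Peg 2: [6, 4, 3]
Peg 3: [5, 2]

Derivation:
After move 1 (3->3):
Peg 0: []
Peg 1: [1]
Peg 2: [6, 4, 3, 2]
Peg 3: [5]

After move 2 (0->1):
Peg 0: []
Peg 1: [1]
Peg 2: [6, 4, 3, 2]
Peg 3: [5]

After move 3 (2->3):
Peg 0: []
Peg 1: [1]
Peg 2: [6, 4, 3]
Peg 3: [5, 2]

After move 4 (3->3):
Peg 0: []
Peg 1: [1]
Peg 2: [6, 4, 3]
Peg 3: [5, 2]

After move 5 (0->2):
Peg 0: []
Peg 1: [1]
Peg 2: [6, 4, 3]
Peg 3: [5, 2]

After move 6 (3->3):
Peg 0: []
Peg 1: [1]
Peg 2: [6, 4, 3]
Peg 3: [5, 2]

After move 7 (1->0):
Peg 0: [1]
Peg 1: []
Peg 2: [6, 4, 3]
Peg 3: [5, 2]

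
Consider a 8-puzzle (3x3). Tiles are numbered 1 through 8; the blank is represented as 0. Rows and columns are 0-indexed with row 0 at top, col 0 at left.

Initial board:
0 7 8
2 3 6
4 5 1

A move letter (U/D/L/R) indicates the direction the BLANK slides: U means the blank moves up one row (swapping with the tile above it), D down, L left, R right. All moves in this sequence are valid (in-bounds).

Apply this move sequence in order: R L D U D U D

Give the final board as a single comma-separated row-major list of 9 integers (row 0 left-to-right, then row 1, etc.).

After move 1 (R):
7 0 8
2 3 6
4 5 1

After move 2 (L):
0 7 8
2 3 6
4 5 1

After move 3 (D):
2 7 8
0 3 6
4 5 1

After move 4 (U):
0 7 8
2 3 6
4 5 1

After move 5 (D):
2 7 8
0 3 6
4 5 1

After move 6 (U):
0 7 8
2 3 6
4 5 1

After move 7 (D):
2 7 8
0 3 6
4 5 1

Answer: 2, 7, 8, 0, 3, 6, 4, 5, 1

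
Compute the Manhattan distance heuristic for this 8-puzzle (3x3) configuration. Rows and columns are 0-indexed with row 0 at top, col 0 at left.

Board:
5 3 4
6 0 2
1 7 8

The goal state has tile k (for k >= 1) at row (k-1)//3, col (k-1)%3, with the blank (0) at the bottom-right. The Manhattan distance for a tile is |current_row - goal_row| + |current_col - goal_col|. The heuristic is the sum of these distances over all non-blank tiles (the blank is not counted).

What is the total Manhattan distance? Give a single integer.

Answer: 14

Derivation:
Tile 5: at (0,0), goal (1,1), distance |0-1|+|0-1| = 2
Tile 3: at (0,1), goal (0,2), distance |0-0|+|1-2| = 1
Tile 4: at (0,2), goal (1,0), distance |0-1|+|2-0| = 3
Tile 6: at (1,0), goal (1,2), distance |1-1|+|0-2| = 2
Tile 2: at (1,2), goal (0,1), distance |1-0|+|2-1| = 2
Tile 1: at (2,0), goal (0,0), distance |2-0|+|0-0| = 2
Tile 7: at (2,1), goal (2,0), distance |2-2|+|1-0| = 1
Tile 8: at (2,2), goal (2,1), distance |2-2|+|2-1| = 1
Sum: 2 + 1 + 3 + 2 + 2 + 2 + 1 + 1 = 14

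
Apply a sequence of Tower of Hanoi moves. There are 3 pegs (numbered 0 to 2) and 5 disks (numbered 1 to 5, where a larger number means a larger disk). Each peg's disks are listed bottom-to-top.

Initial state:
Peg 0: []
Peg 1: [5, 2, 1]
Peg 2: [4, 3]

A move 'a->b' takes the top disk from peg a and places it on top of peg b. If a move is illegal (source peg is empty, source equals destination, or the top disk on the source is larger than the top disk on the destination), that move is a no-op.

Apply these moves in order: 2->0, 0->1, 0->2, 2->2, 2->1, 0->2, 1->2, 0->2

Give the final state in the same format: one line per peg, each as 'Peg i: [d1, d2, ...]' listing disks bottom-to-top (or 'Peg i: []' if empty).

Answer: Peg 0: []
Peg 1: [5, 2]
Peg 2: [4, 3, 1]

Derivation:
After move 1 (2->0):
Peg 0: [3]
Peg 1: [5, 2, 1]
Peg 2: [4]

After move 2 (0->1):
Peg 0: [3]
Peg 1: [5, 2, 1]
Peg 2: [4]

After move 3 (0->2):
Peg 0: []
Peg 1: [5, 2, 1]
Peg 2: [4, 3]

After move 4 (2->2):
Peg 0: []
Peg 1: [5, 2, 1]
Peg 2: [4, 3]

After move 5 (2->1):
Peg 0: []
Peg 1: [5, 2, 1]
Peg 2: [4, 3]

After move 6 (0->2):
Peg 0: []
Peg 1: [5, 2, 1]
Peg 2: [4, 3]

After move 7 (1->2):
Peg 0: []
Peg 1: [5, 2]
Peg 2: [4, 3, 1]

After move 8 (0->2):
Peg 0: []
Peg 1: [5, 2]
Peg 2: [4, 3, 1]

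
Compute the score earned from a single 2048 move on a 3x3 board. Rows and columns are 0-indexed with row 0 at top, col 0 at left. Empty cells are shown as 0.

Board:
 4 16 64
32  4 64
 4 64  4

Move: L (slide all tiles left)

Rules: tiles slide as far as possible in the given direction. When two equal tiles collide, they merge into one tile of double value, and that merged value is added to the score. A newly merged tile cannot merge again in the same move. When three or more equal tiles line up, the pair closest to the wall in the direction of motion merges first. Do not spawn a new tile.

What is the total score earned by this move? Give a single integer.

Answer: 0

Derivation:
Slide left:
row 0: [4, 16, 64] -> [4, 16, 64]  score +0 (running 0)
row 1: [32, 4, 64] -> [32, 4, 64]  score +0 (running 0)
row 2: [4, 64, 4] -> [4, 64, 4]  score +0 (running 0)
Board after move:
 4 16 64
32  4 64
 4 64  4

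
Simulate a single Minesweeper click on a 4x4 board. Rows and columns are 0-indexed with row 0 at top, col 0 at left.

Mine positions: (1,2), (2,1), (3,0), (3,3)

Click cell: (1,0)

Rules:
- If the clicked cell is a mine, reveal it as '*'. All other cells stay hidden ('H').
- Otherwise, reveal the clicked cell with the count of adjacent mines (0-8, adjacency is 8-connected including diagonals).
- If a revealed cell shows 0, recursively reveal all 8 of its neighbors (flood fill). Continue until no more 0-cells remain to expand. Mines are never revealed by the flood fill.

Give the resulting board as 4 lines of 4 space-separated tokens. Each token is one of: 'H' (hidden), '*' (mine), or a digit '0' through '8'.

H H H H
1 H H H
H H H H
H H H H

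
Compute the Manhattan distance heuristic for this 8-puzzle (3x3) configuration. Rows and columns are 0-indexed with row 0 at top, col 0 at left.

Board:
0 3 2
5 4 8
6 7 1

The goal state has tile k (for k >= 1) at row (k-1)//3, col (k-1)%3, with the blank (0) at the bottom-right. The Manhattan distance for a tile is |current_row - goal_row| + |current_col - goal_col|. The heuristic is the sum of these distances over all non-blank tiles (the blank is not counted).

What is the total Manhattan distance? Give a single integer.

Tile 3: (0,1)->(0,2) = 1
Tile 2: (0,2)->(0,1) = 1
Tile 5: (1,0)->(1,1) = 1
Tile 4: (1,1)->(1,0) = 1
Tile 8: (1,2)->(2,1) = 2
Tile 6: (2,0)->(1,2) = 3
Tile 7: (2,1)->(2,0) = 1
Tile 1: (2,2)->(0,0) = 4
Sum: 1 + 1 + 1 + 1 + 2 + 3 + 1 + 4 = 14

Answer: 14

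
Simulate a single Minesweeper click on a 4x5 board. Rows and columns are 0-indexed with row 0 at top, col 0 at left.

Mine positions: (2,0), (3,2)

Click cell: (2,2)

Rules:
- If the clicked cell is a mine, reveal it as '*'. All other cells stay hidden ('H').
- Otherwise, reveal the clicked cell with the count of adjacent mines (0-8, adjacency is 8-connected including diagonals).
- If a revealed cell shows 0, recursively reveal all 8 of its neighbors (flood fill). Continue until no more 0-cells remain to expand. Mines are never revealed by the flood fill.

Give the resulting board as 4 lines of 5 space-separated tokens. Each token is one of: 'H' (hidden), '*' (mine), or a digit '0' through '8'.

H H H H H
H H H H H
H H 1 H H
H H H H H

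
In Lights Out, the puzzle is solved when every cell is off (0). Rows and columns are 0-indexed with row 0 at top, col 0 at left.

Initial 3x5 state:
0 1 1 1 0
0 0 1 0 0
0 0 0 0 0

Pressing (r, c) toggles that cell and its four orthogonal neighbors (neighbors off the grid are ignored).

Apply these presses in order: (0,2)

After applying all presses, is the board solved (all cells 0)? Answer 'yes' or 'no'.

Answer: yes

Derivation:
After press 1 at (0,2):
0 0 0 0 0
0 0 0 0 0
0 0 0 0 0

Lights still on: 0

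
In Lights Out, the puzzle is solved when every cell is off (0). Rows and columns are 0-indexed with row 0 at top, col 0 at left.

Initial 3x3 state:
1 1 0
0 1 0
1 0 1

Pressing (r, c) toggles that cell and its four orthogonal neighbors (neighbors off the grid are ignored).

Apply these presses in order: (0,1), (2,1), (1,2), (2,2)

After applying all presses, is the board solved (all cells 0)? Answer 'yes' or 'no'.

After press 1 at (0,1):
0 0 1
0 0 0
1 0 1

After press 2 at (2,1):
0 0 1
0 1 0
0 1 0

After press 3 at (1,2):
0 0 0
0 0 1
0 1 1

After press 4 at (2,2):
0 0 0
0 0 0
0 0 0

Lights still on: 0

Answer: yes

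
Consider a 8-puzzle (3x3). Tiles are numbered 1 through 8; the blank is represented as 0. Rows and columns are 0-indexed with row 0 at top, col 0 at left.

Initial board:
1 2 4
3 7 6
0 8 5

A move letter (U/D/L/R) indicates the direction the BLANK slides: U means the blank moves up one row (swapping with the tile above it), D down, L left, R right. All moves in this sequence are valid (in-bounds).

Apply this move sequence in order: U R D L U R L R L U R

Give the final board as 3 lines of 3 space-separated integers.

After move 1 (U):
1 2 4
0 7 6
3 8 5

After move 2 (R):
1 2 4
7 0 6
3 8 5

After move 3 (D):
1 2 4
7 8 6
3 0 5

After move 4 (L):
1 2 4
7 8 6
0 3 5

After move 5 (U):
1 2 4
0 8 6
7 3 5

After move 6 (R):
1 2 4
8 0 6
7 3 5

After move 7 (L):
1 2 4
0 8 6
7 3 5

After move 8 (R):
1 2 4
8 0 6
7 3 5

After move 9 (L):
1 2 4
0 8 6
7 3 5

After move 10 (U):
0 2 4
1 8 6
7 3 5

After move 11 (R):
2 0 4
1 8 6
7 3 5

Answer: 2 0 4
1 8 6
7 3 5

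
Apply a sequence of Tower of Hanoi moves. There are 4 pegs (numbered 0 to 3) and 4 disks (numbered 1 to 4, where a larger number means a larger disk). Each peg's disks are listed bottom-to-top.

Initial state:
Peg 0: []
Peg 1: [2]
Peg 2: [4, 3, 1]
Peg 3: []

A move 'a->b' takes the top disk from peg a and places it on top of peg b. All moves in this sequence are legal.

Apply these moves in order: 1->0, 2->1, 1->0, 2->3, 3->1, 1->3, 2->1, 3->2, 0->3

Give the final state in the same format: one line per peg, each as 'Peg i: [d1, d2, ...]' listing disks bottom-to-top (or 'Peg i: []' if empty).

After move 1 (1->0):
Peg 0: [2]
Peg 1: []
Peg 2: [4, 3, 1]
Peg 3: []

After move 2 (2->1):
Peg 0: [2]
Peg 1: [1]
Peg 2: [4, 3]
Peg 3: []

After move 3 (1->0):
Peg 0: [2, 1]
Peg 1: []
Peg 2: [4, 3]
Peg 3: []

After move 4 (2->3):
Peg 0: [2, 1]
Peg 1: []
Peg 2: [4]
Peg 3: [3]

After move 5 (3->1):
Peg 0: [2, 1]
Peg 1: [3]
Peg 2: [4]
Peg 3: []

After move 6 (1->3):
Peg 0: [2, 1]
Peg 1: []
Peg 2: [4]
Peg 3: [3]

After move 7 (2->1):
Peg 0: [2, 1]
Peg 1: [4]
Peg 2: []
Peg 3: [3]

After move 8 (3->2):
Peg 0: [2, 1]
Peg 1: [4]
Peg 2: [3]
Peg 3: []

After move 9 (0->3):
Peg 0: [2]
Peg 1: [4]
Peg 2: [3]
Peg 3: [1]

Answer: Peg 0: [2]
Peg 1: [4]
Peg 2: [3]
Peg 3: [1]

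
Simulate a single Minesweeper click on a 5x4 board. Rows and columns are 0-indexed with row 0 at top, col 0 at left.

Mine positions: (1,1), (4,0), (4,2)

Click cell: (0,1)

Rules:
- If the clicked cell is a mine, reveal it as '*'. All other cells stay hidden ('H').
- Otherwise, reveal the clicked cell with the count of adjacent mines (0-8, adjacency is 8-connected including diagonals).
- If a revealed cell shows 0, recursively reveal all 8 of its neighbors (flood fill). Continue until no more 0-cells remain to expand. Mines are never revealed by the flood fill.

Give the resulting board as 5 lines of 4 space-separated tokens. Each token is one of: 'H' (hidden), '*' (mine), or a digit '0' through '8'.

H 1 H H
H H H H
H H H H
H H H H
H H H H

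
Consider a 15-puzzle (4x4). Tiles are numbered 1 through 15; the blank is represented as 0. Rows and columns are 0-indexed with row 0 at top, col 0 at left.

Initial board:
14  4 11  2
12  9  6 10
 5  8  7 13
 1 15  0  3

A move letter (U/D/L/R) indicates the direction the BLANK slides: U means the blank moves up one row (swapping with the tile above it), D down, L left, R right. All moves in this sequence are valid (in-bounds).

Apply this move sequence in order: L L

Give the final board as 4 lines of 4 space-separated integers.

After move 1 (L):
14  4 11  2
12  9  6 10
 5  8  7 13
 1  0 15  3

After move 2 (L):
14  4 11  2
12  9  6 10
 5  8  7 13
 0  1 15  3

Answer: 14  4 11  2
12  9  6 10
 5  8  7 13
 0  1 15  3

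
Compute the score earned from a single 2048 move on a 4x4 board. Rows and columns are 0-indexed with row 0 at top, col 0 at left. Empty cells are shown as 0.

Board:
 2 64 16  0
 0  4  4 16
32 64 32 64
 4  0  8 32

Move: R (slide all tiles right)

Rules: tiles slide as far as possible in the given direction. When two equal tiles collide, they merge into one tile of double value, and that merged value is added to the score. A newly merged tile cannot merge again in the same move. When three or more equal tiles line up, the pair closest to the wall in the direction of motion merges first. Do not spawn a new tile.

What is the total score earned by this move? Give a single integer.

Slide right:
row 0: [2, 64, 16, 0] -> [0, 2, 64, 16]  score +0 (running 0)
row 1: [0, 4, 4, 16] -> [0, 0, 8, 16]  score +8 (running 8)
row 2: [32, 64, 32, 64] -> [32, 64, 32, 64]  score +0 (running 8)
row 3: [4, 0, 8, 32] -> [0, 4, 8, 32]  score +0 (running 8)
Board after move:
 0  2 64 16
 0  0  8 16
32 64 32 64
 0  4  8 32

Answer: 8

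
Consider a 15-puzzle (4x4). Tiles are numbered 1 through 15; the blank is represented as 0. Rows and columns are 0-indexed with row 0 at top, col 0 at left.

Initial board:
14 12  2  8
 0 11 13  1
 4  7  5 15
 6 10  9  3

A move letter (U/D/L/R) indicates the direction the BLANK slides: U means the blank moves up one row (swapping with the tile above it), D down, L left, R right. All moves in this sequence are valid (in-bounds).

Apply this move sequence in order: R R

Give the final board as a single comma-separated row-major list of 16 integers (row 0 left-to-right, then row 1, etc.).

Answer: 14, 12, 2, 8, 11, 13, 0, 1, 4, 7, 5, 15, 6, 10, 9, 3

Derivation:
After move 1 (R):
14 12  2  8
11  0 13  1
 4  7  5 15
 6 10  9  3

After move 2 (R):
14 12  2  8
11 13  0  1
 4  7  5 15
 6 10  9  3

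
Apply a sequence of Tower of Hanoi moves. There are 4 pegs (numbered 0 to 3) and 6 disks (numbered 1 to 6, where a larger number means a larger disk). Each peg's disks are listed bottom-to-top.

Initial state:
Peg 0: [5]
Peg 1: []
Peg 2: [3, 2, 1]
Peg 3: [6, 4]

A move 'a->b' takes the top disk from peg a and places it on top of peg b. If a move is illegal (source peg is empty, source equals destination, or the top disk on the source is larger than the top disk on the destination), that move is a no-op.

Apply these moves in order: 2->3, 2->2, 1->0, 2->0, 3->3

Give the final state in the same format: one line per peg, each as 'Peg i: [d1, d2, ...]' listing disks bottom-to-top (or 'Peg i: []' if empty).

Answer: Peg 0: [5, 2]
Peg 1: []
Peg 2: [3]
Peg 3: [6, 4, 1]

Derivation:
After move 1 (2->3):
Peg 0: [5]
Peg 1: []
Peg 2: [3, 2]
Peg 3: [6, 4, 1]

After move 2 (2->2):
Peg 0: [5]
Peg 1: []
Peg 2: [3, 2]
Peg 3: [6, 4, 1]

After move 3 (1->0):
Peg 0: [5]
Peg 1: []
Peg 2: [3, 2]
Peg 3: [6, 4, 1]

After move 4 (2->0):
Peg 0: [5, 2]
Peg 1: []
Peg 2: [3]
Peg 3: [6, 4, 1]

After move 5 (3->3):
Peg 0: [5, 2]
Peg 1: []
Peg 2: [3]
Peg 3: [6, 4, 1]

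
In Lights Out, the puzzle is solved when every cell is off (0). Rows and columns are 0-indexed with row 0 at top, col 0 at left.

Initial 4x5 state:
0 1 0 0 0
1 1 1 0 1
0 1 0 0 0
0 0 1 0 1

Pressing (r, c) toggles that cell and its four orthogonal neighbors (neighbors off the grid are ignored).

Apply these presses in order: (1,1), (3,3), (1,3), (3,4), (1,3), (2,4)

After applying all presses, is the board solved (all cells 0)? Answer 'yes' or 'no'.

After press 1 at (1,1):
0 0 0 0 0
0 0 0 0 1
0 0 0 0 0
0 0 1 0 1

After press 2 at (3,3):
0 0 0 0 0
0 0 0 0 1
0 0 0 1 0
0 0 0 1 0

After press 3 at (1,3):
0 0 0 1 0
0 0 1 1 0
0 0 0 0 0
0 0 0 1 0

After press 4 at (3,4):
0 0 0 1 0
0 0 1 1 0
0 0 0 0 1
0 0 0 0 1

After press 5 at (1,3):
0 0 0 0 0
0 0 0 0 1
0 0 0 1 1
0 0 0 0 1

After press 6 at (2,4):
0 0 0 0 0
0 0 0 0 0
0 0 0 0 0
0 0 0 0 0

Lights still on: 0

Answer: yes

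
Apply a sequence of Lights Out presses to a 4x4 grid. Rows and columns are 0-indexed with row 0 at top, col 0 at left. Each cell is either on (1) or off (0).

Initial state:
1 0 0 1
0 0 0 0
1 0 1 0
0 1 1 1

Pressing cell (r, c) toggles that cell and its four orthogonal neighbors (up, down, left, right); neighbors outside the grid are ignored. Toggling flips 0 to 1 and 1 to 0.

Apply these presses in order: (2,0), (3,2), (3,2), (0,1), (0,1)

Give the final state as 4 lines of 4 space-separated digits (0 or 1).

After press 1 at (2,0):
1 0 0 1
1 0 0 0
0 1 1 0
1 1 1 1

After press 2 at (3,2):
1 0 0 1
1 0 0 0
0 1 0 0
1 0 0 0

After press 3 at (3,2):
1 0 0 1
1 0 0 0
0 1 1 0
1 1 1 1

After press 4 at (0,1):
0 1 1 1
1 1 0 0
0 1 1 0
1 1 1 1

After press 5 at (0,1):
1 0 0 1
1 0 0 0
0 1 1 0
1 1 1 1

Answer: 1 0 0 1
1 0 0 0
0 1 1 0
1 1 1 1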